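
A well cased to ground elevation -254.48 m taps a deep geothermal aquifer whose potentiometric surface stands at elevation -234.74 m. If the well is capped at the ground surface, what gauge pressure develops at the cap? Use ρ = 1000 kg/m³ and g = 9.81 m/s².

P ≈ 194 kPa

Head above the cap: Δh = -234.74 − (-254.48) = 19.74 m.
P = ρgΔh = 1000 × 9.81 × 19.74 = 193649 Pa ≈ 194 kPa.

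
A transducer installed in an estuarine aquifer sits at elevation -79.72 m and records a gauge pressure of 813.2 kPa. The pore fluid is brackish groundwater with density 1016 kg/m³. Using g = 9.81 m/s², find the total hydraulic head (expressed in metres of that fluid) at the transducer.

h ≈ 1.87 m

ψ = P/(ρg) = 813.2×1000 / (1016 × 9.81) = 81.59 m.
h = z + ψ = -79.72 + 81.59 = 1.87 m.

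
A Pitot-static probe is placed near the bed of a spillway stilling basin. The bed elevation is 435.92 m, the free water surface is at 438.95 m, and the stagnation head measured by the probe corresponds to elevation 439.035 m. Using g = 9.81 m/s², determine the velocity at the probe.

v ≈ 1.29 m/s

Near the bed, under hydrostatic conditions, the piezometric head (z + ψ) equals the free-surface elevation, 438.95 m.
Velocity head = total − piezometric = 439.035 − 438.95 = 0.085 m.
v = √(2g·h_v) = √(2 × 9.81 × 0.085) = 1.29 m/s.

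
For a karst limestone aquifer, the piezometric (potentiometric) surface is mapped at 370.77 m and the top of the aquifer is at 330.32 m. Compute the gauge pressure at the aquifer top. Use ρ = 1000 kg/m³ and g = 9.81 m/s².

P ≈ 397 kPa

Pressure head at the aquifer top: ψ = h − z = 370.77 − 330.32 = 40.45 m.
P = ρgψ = 1000 × 9.81 × 40.45 = 396814 Pa ≈ 397 kPa.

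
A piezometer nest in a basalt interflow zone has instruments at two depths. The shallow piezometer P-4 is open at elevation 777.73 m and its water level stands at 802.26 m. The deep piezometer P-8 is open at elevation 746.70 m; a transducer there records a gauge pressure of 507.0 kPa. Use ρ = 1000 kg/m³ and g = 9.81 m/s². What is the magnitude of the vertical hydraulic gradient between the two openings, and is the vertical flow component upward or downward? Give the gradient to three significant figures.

Total head at P-4: h = 802.26 m (water level in the standpipe).
Pressure head at P-8: ψ = P/(ρg) = 507.0×1000 / (1000 × 9.81) = 51.68 m.
Total head at P-8: h = z + ψ = 746.70 + 51.68 = 798.38 m.
Δh = h(P-4) − h(P-8) = 802.26 − 798.38 = 3.88 m.
Vertical separation Δz = 777.73 − 746.70 = 31.03 m.
|i_v| = |Δh| / Δz = 3.88 / 31.03 = 0.125.
Head is higher in the shallow piezometer, so vertical flow is downward (recharge condition).

|i_v| ≈ 0.125; vertical flow is downward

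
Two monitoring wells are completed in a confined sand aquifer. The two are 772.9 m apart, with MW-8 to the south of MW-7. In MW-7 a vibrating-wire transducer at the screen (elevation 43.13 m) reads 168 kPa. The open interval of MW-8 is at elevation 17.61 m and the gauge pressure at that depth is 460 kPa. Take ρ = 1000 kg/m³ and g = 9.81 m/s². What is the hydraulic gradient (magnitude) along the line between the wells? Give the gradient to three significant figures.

Pressure head at MW-7: ψ = P/(ρg) = 168×1000 / (1000 × 9.81) = 17.13 m.
Total head at MW-7: h = z + ψ = 43.13 + 17.13 = 60.26 m.
Pressure head at MW-8: ψ = P/(ρg) = 460×1000 / (1000 × 9.81) = 46.89 m.
Total head at MW-8: h = z + ψ = 17.61 + 46.89 = 64.50 m.
Head difference: h(MW-7) − h(MW-8) = 60.26 − 64.50 = -4.24 m.
Hydraulic gradient: i = |Δh| / L = 4.24 / 772.9 = 0.00549.

i ≈ 0.00549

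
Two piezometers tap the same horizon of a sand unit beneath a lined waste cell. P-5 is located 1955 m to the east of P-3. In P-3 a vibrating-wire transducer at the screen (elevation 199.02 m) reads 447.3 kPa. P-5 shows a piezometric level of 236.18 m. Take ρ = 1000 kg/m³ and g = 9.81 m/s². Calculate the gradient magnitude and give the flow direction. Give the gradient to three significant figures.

Pressure head at P-3: ψ = P/(ρg) = 447.3×1000 / (1000 × 9.81) = 45.60 m.
Total head at P-3: h = z + ψ = 199.02 + 45.60 = 244.62 m.
Total head at P-5: h = 236.18 m (water level in the piezometer is the total head).
Head difference: h(P-3) − h(P-5) = 244.62 − 236.18 = 8.44 m.
Hydraulic gradient: i = |Δh| / L = 8.44 / 1955 = 0.00432.
Flow is from higher to lower head: from P-3 toward P-5, i.e. toward the east.

i ≈ 0.00432; groundwater flows toward the east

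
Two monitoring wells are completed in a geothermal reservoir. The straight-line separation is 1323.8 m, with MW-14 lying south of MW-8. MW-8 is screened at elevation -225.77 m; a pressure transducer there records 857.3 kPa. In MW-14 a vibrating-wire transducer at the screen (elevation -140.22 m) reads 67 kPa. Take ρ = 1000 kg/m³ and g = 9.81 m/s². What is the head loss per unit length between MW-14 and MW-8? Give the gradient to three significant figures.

Pressure head at MW-8: ψ = P/(ρg) = 857.3×1000 / (1000 × 9.81) = 87.39 m.
Total head at MW-8: h = z + ψ = -225.77 + 87.39 = -138.38 m.
Pressure head at MW-14: ψ = P/(ρg) = 67×1000 / (1000 × 9.81) = 6.83 m.
Total head at MW-14: h = z + ψ = -140.22 + 6.83 = -133.39 m.
Head difference: h(MW-8) − h(MW-14) = -138.38 − (-133.39) = -4.99 m.
Hydraulic gradient: i = |Δh| / L = 4.99 / 1323.8 = 0.00377.

i ≈ 0.00377 m/m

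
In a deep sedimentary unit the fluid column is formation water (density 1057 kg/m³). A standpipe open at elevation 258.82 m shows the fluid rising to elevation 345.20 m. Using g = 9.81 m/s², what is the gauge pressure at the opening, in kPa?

P ≈ 896 kPa

Pressure head ψ = h − z = 345.20 − 258.82 = 86.38 m.
P = ρgψ = 1057 × 9.81 × 86.38 = 895689 Pa ≈ 896 kPa.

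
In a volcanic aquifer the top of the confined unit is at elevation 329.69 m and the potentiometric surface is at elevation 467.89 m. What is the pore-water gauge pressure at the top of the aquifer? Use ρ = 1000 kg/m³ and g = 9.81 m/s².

P ≈ 1360 kPa

Pressure head at the aquifer top: ψ = h − z = 467.89 − 329.69 = 138.20 m.
P = ρgψ = 1000 × 9.81 × 138.20 = 1355742 Pa ≈ 1360 kPa.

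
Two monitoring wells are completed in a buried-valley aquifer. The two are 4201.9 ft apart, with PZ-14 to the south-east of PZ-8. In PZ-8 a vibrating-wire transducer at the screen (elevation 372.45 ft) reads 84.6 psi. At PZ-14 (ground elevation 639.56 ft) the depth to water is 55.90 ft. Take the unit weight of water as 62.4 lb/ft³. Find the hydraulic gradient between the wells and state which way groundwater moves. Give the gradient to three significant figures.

Pressure head at PZ-8: ψ = 144·P/γ = 144 × 84.6 / 62.4 = 195.23 ft.
Total head at PZ-8: h = z + ψ = 372.45 + 195.23 = 567.68 ft.
Total head at PZ-14: h = 639.56 − 55.90 = 583.66 ft.
Head difference: h(PZ-8) − h(PZ-14) = 567.68 − 583.66 = -15.98 ft.
Hydraulic gradient: i = |Δh| / L = 15.98 / 4201.9 = 0.00380.
Flow is from higher to lower head: from PZ-14 toward PZ-8, i.e. toward the north-west.

i ≈ 0.00380; groundwater flows toward the north-west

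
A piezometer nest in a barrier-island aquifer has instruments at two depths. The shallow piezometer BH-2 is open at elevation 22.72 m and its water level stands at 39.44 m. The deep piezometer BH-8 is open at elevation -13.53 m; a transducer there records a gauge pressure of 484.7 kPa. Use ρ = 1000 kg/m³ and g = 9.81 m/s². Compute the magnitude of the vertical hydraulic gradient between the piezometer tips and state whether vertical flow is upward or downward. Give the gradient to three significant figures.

Total head at BH-2: h = 39.44 m (water level in the standpipe).
Pressure head at BH-8: ψ = P/(ρg) = 484.7×1000 / (1000 × 9.81) = 49.41 m.
Total head at BH-8: h = z + ψ = -13.53 + 49.41 = 35.88 m.
Δh = h(BH-2) − h(BH-8) = 39.44 − 35.88 = 3.56 m.
Vertical separation Δz = 22.72 − (-13.53) = 36.25 m.
|i_v| = |Δh| / Δz = 3.56 / 36.25 = 0.0982.
Head is higher in the shallow piezometer, so vertical flow is downward (recharge condition).

|i_v| ≈ 0.0982; vertical flow is downward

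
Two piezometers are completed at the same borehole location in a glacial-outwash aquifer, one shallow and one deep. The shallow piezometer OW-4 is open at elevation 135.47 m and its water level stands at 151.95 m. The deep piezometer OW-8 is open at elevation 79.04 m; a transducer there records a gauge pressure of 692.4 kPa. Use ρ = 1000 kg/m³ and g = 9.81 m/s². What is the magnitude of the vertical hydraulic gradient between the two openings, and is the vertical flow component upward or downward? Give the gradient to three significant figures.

|i_v| ≈ 0.0413; vertical flow is downward

Total head at OW-4: h = 151.95 m (water level in the standpipe).
Pressure head at OW-8: ψ = P/(ρg) = 692.4×1000 / (1000 × 9.81) = 70.58 m.
Total head at OW-8: h = z + ψ = 79.04 + 70.58 = 149.62 m.
Δh = h(OW-4) − h(OW-8) = 151.95 − 149.62 = 2.33 m.
Vertical separation Δz = 135.47 − 79.04 = 56.43 m.
|i_v| = |Δh| / Δz = 2.33 / 56.43 = 0.0413.
Head is higher in the shallow piezometer, so vertical flow is downward (recharge condition).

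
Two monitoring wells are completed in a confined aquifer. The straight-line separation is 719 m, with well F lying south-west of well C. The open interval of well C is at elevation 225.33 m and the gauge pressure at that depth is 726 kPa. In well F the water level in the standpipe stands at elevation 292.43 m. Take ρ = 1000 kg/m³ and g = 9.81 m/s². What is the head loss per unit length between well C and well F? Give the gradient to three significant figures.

i ≈ 0.00961 m/m

Pressure head at well C: ψ = P/(ρg) = 726×1000 / (1000 × 9.81) = 74.01 m.
Total head at well C: h = z + ψ = 225.33 + 74.01 = 299.34 m.
Total head at well F: h = 292.43 m (water level in the piezometer is the total head).
Head difference: h(well C) − h(well F) = 299.34 − 292.43 = 6.91 m.
Hydraulic gradient: i = |Δh| / L = 6.91 / 719 = 0.00961.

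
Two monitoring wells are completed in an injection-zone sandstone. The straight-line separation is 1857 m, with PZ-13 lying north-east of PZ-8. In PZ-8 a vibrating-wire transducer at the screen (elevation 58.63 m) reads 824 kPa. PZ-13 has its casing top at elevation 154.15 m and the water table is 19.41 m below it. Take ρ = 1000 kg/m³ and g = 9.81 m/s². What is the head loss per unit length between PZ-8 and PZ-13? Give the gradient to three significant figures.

Pressure head at PZ-8: ψ = P/(ρg) = 824×1000 / (1000 × 9.81) = 84.00 m.
Total head at PZ-8: h = z + ψ = 58.63 + 84.00 = 142.63 m.
Total head at PZ-13: h = 154.15 − 19.41 = 134.74 m.
Head difference: h(PZ-8) − h(PZ-13) = 142.63 − 134.74 = 7.89 m.
Hydraulic gradient: i = |Δh| / L = 7.89 / 1857 = 0.00425.

i ≈ 0.00425 m/m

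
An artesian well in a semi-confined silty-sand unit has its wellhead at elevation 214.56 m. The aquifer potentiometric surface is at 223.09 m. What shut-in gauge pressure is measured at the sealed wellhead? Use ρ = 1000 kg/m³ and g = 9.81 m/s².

Head above the cap: Δh = 223.09 − 214.56 = 8.53 m.
P = ρgΔh = 1000 × 9.81 × 8.53 = 83679 Pa ≈ 83.7 kPa.

P ≈ 83.7 kPa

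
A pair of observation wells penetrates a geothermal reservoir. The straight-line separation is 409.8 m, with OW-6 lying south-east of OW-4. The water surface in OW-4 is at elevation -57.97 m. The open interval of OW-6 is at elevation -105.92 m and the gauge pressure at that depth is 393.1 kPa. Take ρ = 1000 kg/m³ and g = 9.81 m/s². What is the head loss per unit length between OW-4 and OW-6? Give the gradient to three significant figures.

i ≈ 0.0192 m/m

Total head at OW-4: h = -57.97 m (water level in the piezometer is the total head).
Pressure head at OW-6: ψ = P/(ρg) = 393.1×1000 / (1000 × 9.81) = 40.07 m.
Total head at OW-6: h = z + ψ = -105.92 + 40.07 = -65.85 m.
Head difference: h(OW-4) − h(OW-6) = -57.97 − (-65.85) = 7.88 m.
Hydraulic gradient: i = |Δh| / L = 7.88 / 409.8 = 0.0192.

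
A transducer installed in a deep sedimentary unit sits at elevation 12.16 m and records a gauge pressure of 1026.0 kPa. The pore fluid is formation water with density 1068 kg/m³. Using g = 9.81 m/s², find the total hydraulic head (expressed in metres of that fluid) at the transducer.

ψ = P/(ρg) = 1026.0×1000 / (1068 × 9.81) = 97.93 m.
h = z + ψ = 12.16 + 97.93 = 110.09 m.

h ≈ 110.09 m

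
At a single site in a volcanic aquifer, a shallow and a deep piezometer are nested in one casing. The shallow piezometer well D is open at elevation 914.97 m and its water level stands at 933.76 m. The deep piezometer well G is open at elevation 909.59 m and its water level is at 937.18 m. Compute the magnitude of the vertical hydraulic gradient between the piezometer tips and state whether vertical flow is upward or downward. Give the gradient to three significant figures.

Total head at well D: h = 933.76 m (water level in the standpipe).
Total head at well G: h = 937.18 m.
Δh = h(well D) − h(well G) = 933.76 − 937.18 = -3.42 m.
Vertical separation Δz = 914.97 − 909.59 = 5.38 m.
|i_v| = |Δh| / Δz = 3.42 / 5.38 = 0.636.
Head is higher in the deep piezometer, so vertical flow is upward (discharge condition).

|i_v| ≈ 0.636; vertical flow is upward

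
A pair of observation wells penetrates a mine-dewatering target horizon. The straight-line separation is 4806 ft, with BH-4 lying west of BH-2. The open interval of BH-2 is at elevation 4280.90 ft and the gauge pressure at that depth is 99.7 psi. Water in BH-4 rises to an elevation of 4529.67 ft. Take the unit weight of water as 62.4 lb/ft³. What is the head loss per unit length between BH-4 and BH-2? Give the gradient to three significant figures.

i ≈ 0.00389 ft/ft

Pressure head at BH-2: ψ = 144·P/γ = 144 × 99.7 / 62.4 = 230.08 ft.
Total head at BH-2: h = z + ψ = 4280.90 + 230.08 = 4510.98 ft.
Total head at BH-4: h = 4529.67 ft (water level in the piezometer is the total head).
Head difference: h(BH-2) − h(BH-4) = 4510.98 − 4529.67 = -18.69 ft.
Hydraulic gradient: i = |Δh| / L = 18.69 / 4806 = 0.00389.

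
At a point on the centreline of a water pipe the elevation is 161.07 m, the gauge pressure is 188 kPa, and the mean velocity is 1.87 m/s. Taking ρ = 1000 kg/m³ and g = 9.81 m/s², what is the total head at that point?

h ≈ 180.41 m

Pressure head ψ = P/(ρg) = 188×1000 / (1000 × 9.81) = 19.16 m.
Velocity head = v²/(2g) = 1.87² / (2 × 9.81) = 0.178 m.
h = z + ψ + v²/(2g) = 161.07 + 19.16 + 0.178 = 180.41 m.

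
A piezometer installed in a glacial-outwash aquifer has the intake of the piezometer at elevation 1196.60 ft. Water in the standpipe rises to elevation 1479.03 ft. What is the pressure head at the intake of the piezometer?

Total head h = 1479.03 ft (the water-surface elevation in the piezometer).
Pressure head ψ = h − z = 1479.03 − 1196.60 = 282.43 ft.

ψ ≈ 282.43 ft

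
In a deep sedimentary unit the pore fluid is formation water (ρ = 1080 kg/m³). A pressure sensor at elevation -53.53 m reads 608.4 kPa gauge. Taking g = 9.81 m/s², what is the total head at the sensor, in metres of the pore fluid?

h ≈ 3.89 m

ψ = P/(ρg) = 608.4×1000 / (1080 × 9.81) = 57.42 m.
h = z + ψ = -53.53 + 57.42 = 3.89 m.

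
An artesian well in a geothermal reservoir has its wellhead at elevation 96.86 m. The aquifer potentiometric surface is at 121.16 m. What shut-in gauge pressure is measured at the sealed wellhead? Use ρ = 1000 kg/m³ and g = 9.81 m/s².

P ≈ 238 kPa

Head above the cap: Δh = 121.16 − 96.86 = 24.30 m.
P = ρgΔh = 1000 × 9.81 × 24.30 = 238383 Pa ≈ 238 kPa.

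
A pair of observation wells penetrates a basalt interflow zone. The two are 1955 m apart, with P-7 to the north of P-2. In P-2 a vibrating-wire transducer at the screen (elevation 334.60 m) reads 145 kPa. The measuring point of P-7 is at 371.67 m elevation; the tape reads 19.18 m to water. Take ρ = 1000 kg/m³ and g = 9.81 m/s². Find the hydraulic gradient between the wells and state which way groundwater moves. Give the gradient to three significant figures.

i ≈ 0.00159; groundwater flows toward the south

Pressure head at P-2: ψ = P/(ρg) = 145×1000 / (1000 × 9.81) = 14.78 m.
Total head at P-2: h = z + ψ = 334.60 + 14.78 = 349.38 m.
Total head at P-7: h = 371.67 − 19.18 = 352.49 m.
Head difference: h(P-2) − h(P-7) = 349.38 − 352.49 = -3.11 m.
Hydraulic gradient: i = |Δh| / L = 3.11 / 1955 = 0.00159.
Flow is from higher to lower head: from P-7 toward P-2, i.e. toward the south.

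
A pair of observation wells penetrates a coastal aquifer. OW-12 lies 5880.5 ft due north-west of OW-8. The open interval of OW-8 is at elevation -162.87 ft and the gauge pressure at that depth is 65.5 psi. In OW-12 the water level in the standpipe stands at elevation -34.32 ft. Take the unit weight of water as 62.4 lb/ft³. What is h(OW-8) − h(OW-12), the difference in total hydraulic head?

Δh ≈ 22.60 ft

Pressure head at OW-8: ψ = 144·P/γ = 144 × 65.5 / 62.4 = 151.15 ft.
Total head at OW-8: h = z + ψ = -162.87 + 151.15 = -11.72 ft.
Total head at OW-12: h = -34.32 ft (water level in the piezometer is the total head).
Head difference: h(OW-8) − h(OW-12) = -11.72 − (-34.32) = 22.60 ft.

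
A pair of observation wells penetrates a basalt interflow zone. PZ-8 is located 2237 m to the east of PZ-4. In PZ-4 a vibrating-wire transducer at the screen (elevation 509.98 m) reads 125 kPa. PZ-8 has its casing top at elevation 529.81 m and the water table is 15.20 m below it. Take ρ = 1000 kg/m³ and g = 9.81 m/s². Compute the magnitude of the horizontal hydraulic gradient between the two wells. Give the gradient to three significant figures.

i ≈ 0.00363

Pressure head at PZ-4: ψ = P/(ρg) = 125×1000 / (1000 × 9.81) = 12.74 m.
Total head at PZ-4: h = z + ψ = 509.98 + 12.74 = 522.72 m.
Total head at PZ-8: h = 529.81 − 15.20 = 514.61 m.
Head difference: h(PZ-4) − h(PZ-8) = 522.72 − 514.61 = 8.11 m.
Hydraulic gradient: i = |Δh| / L = 8.11 / 2237 = 0.00363.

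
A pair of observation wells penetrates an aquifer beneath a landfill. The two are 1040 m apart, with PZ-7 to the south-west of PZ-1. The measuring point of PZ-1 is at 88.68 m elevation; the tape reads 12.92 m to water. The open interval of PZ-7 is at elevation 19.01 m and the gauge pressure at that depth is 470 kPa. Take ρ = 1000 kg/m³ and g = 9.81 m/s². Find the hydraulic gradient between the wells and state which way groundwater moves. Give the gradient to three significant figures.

Total head at PZ-1: h = 88.68 − 12.92 = 75.76 m.
Pressure head at PZ-7: ψ = P/(ρg) = 470×1000 / (1000 × 9.81) = 47.91 m.
Total head at PZ-7: h = z + ψ = 19.01 + 47.91 = 66.92 m.
Head difference: h(PZ-1) − h(PZ-7) = 75.76 − 66.92 = 8.84 m.
Hydraulic gradient: i = |Δh| / L = 8.84 / 1040 = 0.00850.
Flow is from higher to lower head: from PZ-1 toward PZ-7, i.e. toward the south-west.

i ≈ 0.00850; groundwater flows toward the south-west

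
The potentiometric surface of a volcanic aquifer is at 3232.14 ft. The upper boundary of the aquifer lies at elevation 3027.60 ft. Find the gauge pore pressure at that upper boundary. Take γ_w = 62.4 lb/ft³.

P ≈ 88.6 psi

Pressure head at the aquifer top: ψ = h − z = 3232.14 − 3027.60 = 204.54 ft.
P = γψ/144 = 62.4 × 204.54 / 144 = 88.6 psi.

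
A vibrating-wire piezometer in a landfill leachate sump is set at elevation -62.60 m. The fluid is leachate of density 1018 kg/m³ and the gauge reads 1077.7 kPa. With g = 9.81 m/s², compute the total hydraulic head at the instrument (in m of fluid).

h ≈ 45.31 m

ψ = P/(ρg) = 1077.7×1000 / (1018 × 9.81) = 107.91 m.
h = z + ψ = -62.60 + 107.91 = 45.31 m.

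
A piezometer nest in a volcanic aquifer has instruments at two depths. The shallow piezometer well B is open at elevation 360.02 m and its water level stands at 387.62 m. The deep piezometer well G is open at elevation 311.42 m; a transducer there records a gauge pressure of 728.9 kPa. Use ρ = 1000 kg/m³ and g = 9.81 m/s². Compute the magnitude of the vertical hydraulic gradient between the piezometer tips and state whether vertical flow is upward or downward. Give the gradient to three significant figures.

|i_v| ≈ 0.0391; vertical flow is downward

Total head at well B: h = 387.62 m (water level in the standpipe).
Pressure head at well G: ψ = P/(ρg) = 728.9×1000 / (1000 × 9.81) = 74.30 m.
Total head at well G: h = z + ψ = 311.42 + 74.30 = 385.72 m.
Δh = h(well B) − h(well G) = 387.62 − 385.72 = 1.90 m.
Vertical separation Δz = 360.02 − 311.42 = 48.60 m.
|i_v| = |Δh| / Δz = 1.90 / 48.60 = 0.0391.
Head is higher in the shallow piezometer, so vertical flow is downward (recharge condition).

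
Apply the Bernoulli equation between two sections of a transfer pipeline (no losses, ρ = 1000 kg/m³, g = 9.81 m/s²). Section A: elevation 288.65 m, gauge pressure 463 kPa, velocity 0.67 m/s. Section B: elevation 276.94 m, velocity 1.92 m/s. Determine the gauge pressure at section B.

P₂ ≈ 576 kPa

Pressure head at A: ψ₁ = P₁/(ρg) = 463×1000 / (1000 × 9.81) = 47.20 m.
Velocity heads: v₁²/2g = 0.67²/19.62 = 0.023 m; v₂²/2g = 1.92²/19.62 = 0.188 m.
Total head H = z₁ + ψ₁ + v₁²/2g = 288.65 + 47.20 + 0.023 = 335.87 m.
ψ₂ = H − z₂ − v₂²/2g = 335.87 − 276.94 − 0.188 = 58.74 m.
P₂ = ρgψ₂ = 1000 × 9.81 × 58.74 ≈ 576 kPa.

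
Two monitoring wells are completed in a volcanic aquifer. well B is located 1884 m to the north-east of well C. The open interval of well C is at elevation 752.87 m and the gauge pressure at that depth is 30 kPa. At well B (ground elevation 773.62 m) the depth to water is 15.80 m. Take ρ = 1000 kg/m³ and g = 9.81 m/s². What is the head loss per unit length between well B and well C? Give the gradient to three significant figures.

Pressure head at well C: ψ = P/(ρg) = 30×1000 / (1000 × 9.81) = 3.06 m.
Total head at well C: h = z + ψ = 752.87 + 3.06 = 755.93 m.
Total head at well B: h = 773.62 − 15.80 = 757.82 m.
Head difference: h(well C) − h(well B) = 755.93 − 757.82 = -1.89 m.
Hydraulic gradient: i = |Δh| / L = 1.89 / 1884 = 0.00100.

i ≈ 0.00100 m/m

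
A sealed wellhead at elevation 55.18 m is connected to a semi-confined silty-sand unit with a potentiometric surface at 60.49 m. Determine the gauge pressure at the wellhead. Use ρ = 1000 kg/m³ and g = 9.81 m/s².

Head above the cap: Δh = 60.49 − 55.18 = 5.31 m.
P = ρgΔh = 1000 × 9.81 × 5.31 = 52091 Pa ≈ 52.1 kPa.

P ≈ 52.1 kPa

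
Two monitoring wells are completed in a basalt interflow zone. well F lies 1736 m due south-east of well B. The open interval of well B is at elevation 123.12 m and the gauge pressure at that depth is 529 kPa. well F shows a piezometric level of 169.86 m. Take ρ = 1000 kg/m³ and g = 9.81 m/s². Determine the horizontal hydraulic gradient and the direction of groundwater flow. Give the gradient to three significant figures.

i ≈ 0.00414; groundwater flows toward the south-east

Pressure head at well B: ψ = P/(ρg) = 529×1000 / (1000 × 9.81) = 53.92 m.
Total head at well B: h = z + ψ = 123.12 + 53.92 = 177.04 m.
Total head at well F: h = 169.86 m (water level in the piezometer is the total head).
Head difference: h(well B) − h(well F) = 177.04 − 169.86 = 7.18 m.
Hydraulic gradient: i = |Δh| / L = 7.18 / 1736 = 0.00414.
Flow is from higher to lower head: from well B toward well F, i.e. toward the south-east.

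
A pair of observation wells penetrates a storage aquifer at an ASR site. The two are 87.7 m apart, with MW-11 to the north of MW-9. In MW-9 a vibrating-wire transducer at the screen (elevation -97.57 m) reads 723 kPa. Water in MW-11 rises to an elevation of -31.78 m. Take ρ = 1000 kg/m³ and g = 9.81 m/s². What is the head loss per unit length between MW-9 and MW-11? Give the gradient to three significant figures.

i ≈ 0.0902 m/m

Pressure head at MW-9: ψ = P/(ρg) = 723×1000 / (1000 × 9.81) = 73.70 m.
Total head at MW-9: h = z + ψ = -97.57 + 73.70 = -23.87 m.
Total head at MW-11: h = -31.78 m (water level in the piezometer is the total head).
Head difference: h(MW-9) − h(MW-11) = -23.87 − (-31.78) = 7.91 m.
Hydraulic gradient: i = |Δh| / L = 7.91 / 87.7 = 0.0902.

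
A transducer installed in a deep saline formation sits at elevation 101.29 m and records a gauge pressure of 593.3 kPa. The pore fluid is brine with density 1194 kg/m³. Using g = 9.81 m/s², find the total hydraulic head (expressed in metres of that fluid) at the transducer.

ψ = P/(ρg) = 593.3×1000 / (1194 × 9.81) = 50.65 m.
h = z + ψ = 101.29 + 50.65 = 151.94 m.

h ≈ 151.94 m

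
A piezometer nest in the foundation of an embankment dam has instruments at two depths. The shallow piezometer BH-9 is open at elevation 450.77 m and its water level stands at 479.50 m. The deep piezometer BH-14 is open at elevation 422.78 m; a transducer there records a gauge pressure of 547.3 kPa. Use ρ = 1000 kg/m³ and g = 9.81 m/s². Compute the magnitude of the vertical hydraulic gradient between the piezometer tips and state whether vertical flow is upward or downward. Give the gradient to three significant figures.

|i_v| ≈ 0.0332; vertical flow is downward

Total head at BH-9: h = 479.50 m (water level in the standpipe).
Pressure head at BH-14: ψ = P/(ρg) = 547.3×1000 / (1000 × 9.81) = 55.79 m.
Total head at BH-14: h = z + ψ = 422.78 + 55.79 = 478.57 m.
Δh = h(BH-9) − h(BH-14) = 479.50 − 478.57 = 0.93 m.
Vertical separation Δz = 450.77 − 422.78 = 27.99 m.
|i_v| = |Δh| / Δz = 0.93 / 27.99 = 0.0332.
Head is higher in the shallow piezometer, so vertical flow is downward (recharge condition).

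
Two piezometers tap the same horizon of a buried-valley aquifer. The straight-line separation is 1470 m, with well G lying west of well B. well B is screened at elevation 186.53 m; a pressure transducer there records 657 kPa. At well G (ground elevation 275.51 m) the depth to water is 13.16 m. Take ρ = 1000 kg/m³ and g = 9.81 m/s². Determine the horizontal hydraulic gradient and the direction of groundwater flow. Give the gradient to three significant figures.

i ≈ 0.00602; groundwater flows toward the east

Pressure head at well B: ψ = P/(ρg) = 657×1000 / (1000 × 9.81) = 66.97 m.
Total head at well B: h = z + ψ = 186.53 + 66.97 = 253.50 m.
Total head at well G: h = 275.51 − 13.16 = 262.35 m.
Head difference: h(well B) − h(well G) = 253.50 − 262.35 = -8.85 m.
Hydraulic gradient: i = |Δh| / L = 8.85 / 1470 = 0.00602.
Flow is from higher to lower head: from well G toward well B, i.e. toward the east.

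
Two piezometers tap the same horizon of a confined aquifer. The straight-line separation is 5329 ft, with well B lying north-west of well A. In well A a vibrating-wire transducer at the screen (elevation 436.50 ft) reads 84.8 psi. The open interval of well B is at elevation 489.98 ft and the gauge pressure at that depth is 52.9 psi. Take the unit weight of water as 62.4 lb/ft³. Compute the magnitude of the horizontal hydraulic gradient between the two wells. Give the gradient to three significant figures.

i ≈ 0.00378

Pressure head at well A: ψ = 144·P/γ = 144 × 84.8 / 62.4 = 195.69 ft.
Total head at well A: h = z + ψ = 436.50 + 195.69 = 632.19 ft.
Pressure head at well B: ψ = 144·P/γ = 144 × 52.9 / 62.4 = 122.08 ft.
Total head at well B: h = z + ψ = 489.98 + 122.08 = 612.06 ft.
Head difference: h(well A) − h(well B) = 632.19 − 612.06 = 20.13 ft.
Hydraulic gradient: i = |Δh| / L = 20.13 / 5329 = 0.00378.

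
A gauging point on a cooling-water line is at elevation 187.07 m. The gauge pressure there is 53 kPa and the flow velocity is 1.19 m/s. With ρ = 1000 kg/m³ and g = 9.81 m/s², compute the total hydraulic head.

h ≈ 192.54 m

Pressure head ψ = P/(ρg) = 53×1000 / (1000 × 9.81) = 5.40 m.
Velocity head = v²/(2g) = 1.19² / (2 × 9.81) = 0.072 m.
h = z + ψ + v²/(2g) = 187.07 + 5.40 + 0.072 = 192.54 m.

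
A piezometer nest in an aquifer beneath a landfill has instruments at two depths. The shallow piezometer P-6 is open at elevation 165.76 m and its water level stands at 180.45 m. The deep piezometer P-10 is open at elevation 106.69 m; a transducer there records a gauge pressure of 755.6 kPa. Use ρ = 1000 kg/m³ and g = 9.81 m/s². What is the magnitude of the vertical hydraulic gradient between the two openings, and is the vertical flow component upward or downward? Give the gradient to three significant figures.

Total head at P-6: h = 180.45 m (water level in the standpipe).
Pressure head at P-10: ψ = P/(ρg) = 755.6×1000 / (1000 × 9.81) = 77.02 m.
Total head at P-10: h = z + ψ = 106.69 + 77.02 = 183.71 m.
Δh = h(P-6) − h(P-10) = 180.45 − 183.71 = -3.26 m.
Vertical separation Δz = 165.76 − 106.69 = 59.07 m.
|i_v| = |Δh| / Δz = 3.26 / 59.07 = 0.0552.
Head is higher in the deep piezometer, so vertical flow is upward (discharge condition).

|i_v| ≈ 0.0552; vertical flow is upward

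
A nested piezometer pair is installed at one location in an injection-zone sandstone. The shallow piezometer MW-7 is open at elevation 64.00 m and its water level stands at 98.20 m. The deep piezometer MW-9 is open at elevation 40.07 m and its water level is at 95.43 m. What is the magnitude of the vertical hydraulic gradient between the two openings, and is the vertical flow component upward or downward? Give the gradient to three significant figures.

Total head at MW-7: h = 98.20 m (water level in the standpipe).
Total head at MW-9: h = 95.43 m.
Δh = h(MW-7) − h(MW-9) = 98.20 − 95.43 = 2.77 m.
Vertical separation Δz = 64.00 − 40.07 = 23.93 m.
|i_v| = |Δh| / Δz = 2.77 / 23.93 = 0.116.
Head is higher in the shallow piezometer, so vertical flow is downward (recharge condition).

|i_v| ≈ 0.116; vertical flow is downward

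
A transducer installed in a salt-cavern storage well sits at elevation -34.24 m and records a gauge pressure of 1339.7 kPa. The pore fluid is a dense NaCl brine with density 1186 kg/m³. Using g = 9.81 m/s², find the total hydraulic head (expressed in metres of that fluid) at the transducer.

ψ = P/(ρg) = 1339.7×1000 / (1186 × 9.81) = 115.15 m.
h = z + ψ = -34.24 + 115.15 = 80.91 m.

h ≈ 80.91 m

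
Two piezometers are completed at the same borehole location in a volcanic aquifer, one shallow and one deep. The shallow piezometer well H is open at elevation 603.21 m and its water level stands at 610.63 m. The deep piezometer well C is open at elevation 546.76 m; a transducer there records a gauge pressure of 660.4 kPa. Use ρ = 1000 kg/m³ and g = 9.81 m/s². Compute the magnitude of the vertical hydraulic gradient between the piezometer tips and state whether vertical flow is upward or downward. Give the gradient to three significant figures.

Total head at well H: h = 610.63 m (water level in the standpipe).
Pressure head at well C: ψ = P/(ρg) = 660.4×1000 / (1000 × 9.81) = 67.32 m.
Total head at well C: h = z + ψ = 546.76 + 67.32 = 614.08 m.
Δh = h(well H) − h(well C) = 610.63 − 614.08 = -3.45 m.
Vertical separation Δz = 603.21 − 546.76 = 56.45 m.
|i_v| = |Δh| / Δz = 3.45 / 56.45 = 0.0611.
Head is higher in the deep piezometer, so vertical flow is upward (discharge condition).

|i_v| ≈ 0.0611; vertical flow is upward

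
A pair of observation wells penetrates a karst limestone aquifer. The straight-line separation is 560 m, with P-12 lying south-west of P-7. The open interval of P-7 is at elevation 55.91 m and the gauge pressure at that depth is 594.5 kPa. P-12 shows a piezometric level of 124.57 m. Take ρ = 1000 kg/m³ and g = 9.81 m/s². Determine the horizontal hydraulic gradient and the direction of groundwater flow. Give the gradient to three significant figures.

i ≈ 0.0144; groundwater flows toward the north-east

Pressure head at P-7: ψ = P/(ρg) = 594.5×1000 / (1000 × 9.81) = 60.60 m.
Total head at P-7: h = z + ψ = 55.91 + 60.60 = 116.51 m.
Total head at P-12: h = 124.57 m (water level in the piezometer is the total head).
Head difference: h(P-7) − h(P-12) = 116.51 − 124.57 = -8.06 m.
Hydraulic gradient: i = |Δh| / L = 8.06 / 560 = 0.0144.
Flow is from higher to lower head: from P-12 toward P-7, i.e. toward the north-east.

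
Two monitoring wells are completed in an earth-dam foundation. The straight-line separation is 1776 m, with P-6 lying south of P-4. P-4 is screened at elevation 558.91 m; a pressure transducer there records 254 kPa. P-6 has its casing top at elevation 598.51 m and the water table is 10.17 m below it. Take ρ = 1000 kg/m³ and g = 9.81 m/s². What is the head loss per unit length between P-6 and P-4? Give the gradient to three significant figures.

Pressure head at P-4: ψ = P/(ρg) = 254×1000 / (1000 × 9.81) = 25.89 m.
Total head at P-4: h = z + ψ = 558.91 + 25.89 = 584.80 m.
Total head at P-6: h = 598.51 − 10.17 = 588.34 m.
Head difference: h(P-4) − h(P-6) = 584.80 − 588.34 = -3.54 m.
Hydraulic gradient: i = |Δh| / L = 3.54 / 1776 = 0.00199.

i ≈ 0.00199 m/m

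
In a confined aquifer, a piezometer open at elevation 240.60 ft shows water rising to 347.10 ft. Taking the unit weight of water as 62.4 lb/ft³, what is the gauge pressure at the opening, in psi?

P ≈ 46.1 psi

Pressure head ψ = h − z = 347.10 − 240.60 = 106.50 ft.
P = γ·ψ / 144 = 62.4 × 106.50 / 144 = 46.1 psi.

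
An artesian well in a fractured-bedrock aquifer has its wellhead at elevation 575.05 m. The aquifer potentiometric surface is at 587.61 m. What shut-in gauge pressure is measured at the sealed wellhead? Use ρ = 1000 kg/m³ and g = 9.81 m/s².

P ≈ 123 kPa

Head above the cap: Δh = 587.61 − 575.05 = 12.56 m.
P = ρgΔh = 1000 × 9.81 × 12.56 = 123214 Pa ≈ 123 kPa.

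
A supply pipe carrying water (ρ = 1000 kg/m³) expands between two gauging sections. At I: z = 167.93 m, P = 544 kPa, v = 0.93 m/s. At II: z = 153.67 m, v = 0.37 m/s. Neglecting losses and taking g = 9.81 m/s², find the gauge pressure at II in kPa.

P₂ ≈ 684 kPa

Pressure head at I: ψ₁ = P₁/(ρg) = 544×1000 / (1000 × 9.81) = 55.45 m.
Velocity heads: v₁²/2g = 0.93²/19.62 = 0.044 m; v₂²/2g = 0.37²/19.62 = 0.007 m.
Total head H = z₁ + ψ₁ + v₁²/2g = 167.93 + 55.45 + 0.044 = 223.42 m.
ψ₂ = H − z₂ − v₂²/2g = 223.42 − 153.67 − 0.007 = 69.74 m.
P₂ = ρgψ₂ = 1000 × 9.81 × 69.74 ≈ 684 kPa.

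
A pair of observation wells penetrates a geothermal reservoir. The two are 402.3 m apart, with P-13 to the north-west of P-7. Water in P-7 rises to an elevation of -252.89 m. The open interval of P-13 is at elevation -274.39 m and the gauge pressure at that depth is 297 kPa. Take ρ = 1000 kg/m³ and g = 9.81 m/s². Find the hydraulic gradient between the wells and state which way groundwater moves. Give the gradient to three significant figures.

Total head at P-7: h = -252.89 m (water level in the piezometer is the total head).
Pressure head at P-13: ψ = P/(ρg) = 297×1000 / (1000 × 9.81) = 30.28 m.
Total head at P-13: h = z + ψ = -274.39 + 30.28 = -244.11 m.
Head difference: h(P-7) − h(P-13) = -252.89 − (-244.11) = -8.78 m.
Hydraulic gradient: i = |Δh| / L = 8.78 / 402.3 = 0.0218.
Flow is from higher to lower head: from P-13 toward P-7, i.e. toward the south-east.

i ≈ 0.0218; groundwater flows toward the south-east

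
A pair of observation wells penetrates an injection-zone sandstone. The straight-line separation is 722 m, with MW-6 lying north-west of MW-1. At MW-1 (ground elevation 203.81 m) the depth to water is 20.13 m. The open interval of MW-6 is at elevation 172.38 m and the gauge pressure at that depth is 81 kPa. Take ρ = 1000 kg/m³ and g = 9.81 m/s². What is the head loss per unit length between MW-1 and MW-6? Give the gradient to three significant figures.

Total head at MW-1: h = 203.81 − 20.13 = 183.68 m.
Pressure head at MW-6: ψ = P/(ρg) = 81×1000 / (1000 × 9.81) = 8.26 m.
Total head at MW-6: h = z + ψ = 172.38 + 8.26 = 180.64 m.
Head difference: h(MW-1) − h(MW-6) = 183.68 − 180.64 = 3.04 m.
Hydraulic gradient: i = |Δh| / L = 3.04 / 722 = 0.00421.

i ≈ 0.00421 m/m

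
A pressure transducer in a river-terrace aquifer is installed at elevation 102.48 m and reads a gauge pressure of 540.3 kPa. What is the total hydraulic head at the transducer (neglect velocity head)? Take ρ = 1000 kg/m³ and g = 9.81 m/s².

ψ = P/(ρg) = 540.3×1000 / (1000 × 9.81) = 55.08 m.
h = z + ψ = 102.48 + 55.08 = 157.56 m.

h ≈ 157.56 m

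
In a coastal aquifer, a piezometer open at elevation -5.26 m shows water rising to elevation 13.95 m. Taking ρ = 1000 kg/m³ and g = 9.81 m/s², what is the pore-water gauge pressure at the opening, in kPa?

Pressure head ψ = h − z = 13.95 − (-5.26) = 19.21 m.
P = ρgψ = 1000 × 9.81 × 19.21 = 188450 Pa ≈ 188 kPa.

P ≈ 188 kPa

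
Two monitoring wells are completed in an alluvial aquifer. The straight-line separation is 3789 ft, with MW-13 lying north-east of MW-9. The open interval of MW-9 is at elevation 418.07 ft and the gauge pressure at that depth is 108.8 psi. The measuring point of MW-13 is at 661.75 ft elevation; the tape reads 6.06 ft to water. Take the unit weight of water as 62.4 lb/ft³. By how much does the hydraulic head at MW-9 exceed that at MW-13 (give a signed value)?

Pressure head at MW-9: ψ = 144·P/γ = 144 × 108.8 / 62.4 = 251.08 ft.
Total head at MW-9: h = z + ψ = 418.07 + 251.08 = 669.15 ft.
Total head at MW-13: h = 661.75 − 6.06 = 655.69 ft.
Head difference: h(MW-9) − h(MW-13) = 669.15 − 655.69 = 13.46 ft.

Δh ≈ 13.46 ft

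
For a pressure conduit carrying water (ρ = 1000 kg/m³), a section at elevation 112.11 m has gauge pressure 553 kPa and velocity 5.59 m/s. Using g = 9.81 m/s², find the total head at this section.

h ≈ 170.07 m

Pressure head ψ = P/(ρg) = 553×1000 / (1000 × 9.81) = 56.37 m.
Velocity head = v²/(2g) = 5.59² / (2 × 9.81) = 1.593 m.
h = z + ψ + v²/(2g) = 112.11 + 56.37 + 1.593 = 170.07 m.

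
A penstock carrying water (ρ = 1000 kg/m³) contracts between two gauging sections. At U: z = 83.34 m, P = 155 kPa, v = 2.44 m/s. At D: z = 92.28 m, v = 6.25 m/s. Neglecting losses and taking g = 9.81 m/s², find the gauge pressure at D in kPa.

Pressure head at U: ψ₁ = P₁/(ρg) = 155×1000 / (1000 × 9.81) = 15.80 m.
Velocity heads: v₁²/2g = 2.44²/19.62 = 0.303 m; v₂²/2g = 6.25²/19.62 = 1.991 m.
Total head H = z₁ + ψ₁ + v₁²/2g = 83.34 + 15.80 + 0.303 = 99.44 m.
ψ₂ = H − z₂ − v₂²/2g = 99.44 − 92.28 − 1.991 = 5.17 m.
P₂ = ρgψ₂ = 1000 × 9.81 × 5.17 ≈ 50.7 kPa.

P₂ ≈ 50.7 kPa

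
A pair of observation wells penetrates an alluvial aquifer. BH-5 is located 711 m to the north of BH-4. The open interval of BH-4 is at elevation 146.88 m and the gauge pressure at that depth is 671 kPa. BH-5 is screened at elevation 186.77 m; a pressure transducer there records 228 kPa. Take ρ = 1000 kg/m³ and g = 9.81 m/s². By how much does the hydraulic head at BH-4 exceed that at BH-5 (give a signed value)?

Pressure head at BH-4: ψ = P/(ρg) = 671×1000 / (1000 × 9.81) = 68.40 m.
Total head at BH-4: h = z + ψ = 146.88 + 68.40 = 215.28 m.
Pressure head at BH-5: ψ = P/(ρg) = 228×1000 / (1000 × 9.81) = 23.24 m.
Total head at BH-5: h = z + ψ = 186.77 + 23.24 = 210.01 m.
Head difference: h(BH-4) − h(BH-5) = 215.28 − 210.01 = 5.27 m.

Δh ≈ 5.27 m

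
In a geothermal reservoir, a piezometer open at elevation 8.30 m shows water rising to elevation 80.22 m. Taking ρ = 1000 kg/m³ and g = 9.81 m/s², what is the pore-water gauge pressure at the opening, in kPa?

P ≈ 706 kPa

Pressure head ψ = h − z = 80.22 − 8.30 = 71.92 m.
P = ρgψ = 1000 × 9.81 × 71.92 = 705535 Pa ≈ 706 kPa.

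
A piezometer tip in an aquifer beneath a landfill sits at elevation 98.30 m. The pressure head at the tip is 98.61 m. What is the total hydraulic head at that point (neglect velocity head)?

h ≈ 196.91 m

h = z + ψ = 98.30 + 98.61 = 196.91 m.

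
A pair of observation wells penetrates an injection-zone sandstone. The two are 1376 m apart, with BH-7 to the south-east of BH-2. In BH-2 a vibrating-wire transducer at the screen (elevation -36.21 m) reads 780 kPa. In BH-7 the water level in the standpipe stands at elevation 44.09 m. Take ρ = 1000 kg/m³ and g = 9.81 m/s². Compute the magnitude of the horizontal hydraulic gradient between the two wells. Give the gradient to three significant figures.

Pressure head at BH-2: ψ = P/(ρg) = 780×1000 / (1000 × 9.81) = 79.51 m.
Total head at BH-2: h = z + ψ = -36.21 + 79.51 = 43.30 m.
Total head at BH-7: h = 44.09 m (water level in the piezometer is the total head).
Head difference: h(BH-2) − h(BH-7) = 43.30 − 44.09 = -0.79 m.
Hydraulic gradient: i = |Δh| / L = 0.79 / 1376 = 0.000574.

i ≈ 0.000574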